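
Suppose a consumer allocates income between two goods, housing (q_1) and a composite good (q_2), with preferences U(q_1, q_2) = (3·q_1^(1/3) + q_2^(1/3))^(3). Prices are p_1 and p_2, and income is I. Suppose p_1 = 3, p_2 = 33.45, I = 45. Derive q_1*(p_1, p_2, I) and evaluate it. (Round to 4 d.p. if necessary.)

From the CES first-order condition, 3·(q_2/q_1)^(2/3) = p_1/p_2.
Solve for the ratio: q_2/q_1 = [(1/3)·p_1/p_2]^(1.5).
With the ratio pinned down, the budget gives q_1* = I/(p_1 + p_2·(q_2/q_1)) and q_2* = (q_2/q_1)·q_1*.
Numerically q_2/q_1 = 0.005169, so q_1* = 45/(3 + 33.45·0.005169) = 14.1826.

q_1* = 14.1826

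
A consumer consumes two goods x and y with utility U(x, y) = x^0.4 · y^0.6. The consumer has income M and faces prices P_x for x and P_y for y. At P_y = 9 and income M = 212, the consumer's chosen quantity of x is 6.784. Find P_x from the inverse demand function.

P_x = 12.5

Tangency: MRS = (2/3)·y/x = P_x/P_y.
Rearranging, P_y·y = (3/2)·P_x·x. Substituting into the budget gives P_x·x·(1 + (3/2)) = M.
Demand: x*(P_x,P_y,M) = 0.4·M/P_x and y* = 0.6·M/P_y.
Set x* = 6.784 in the demand function and solve for P_x: P_x = 12.5.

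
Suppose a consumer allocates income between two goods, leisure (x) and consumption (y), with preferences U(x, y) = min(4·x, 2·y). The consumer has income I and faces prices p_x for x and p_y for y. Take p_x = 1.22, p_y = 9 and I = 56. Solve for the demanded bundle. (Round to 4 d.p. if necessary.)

x* = 2.9136, y* = 5.8273

With perfect complements, no substitution: consume in ratio x:y = 2:4.
Budget: p_x·x + p_y·2·x = I, so (2·p_x + 4·p_y)·x = 2·I.
Demand: x*(p_x,p_y,I) = 2·I/(2·p_x + 4·p_y), y* = 4·I/(2·p_x + 4·p_y).
Here 2·1.22 + 4·9 = 38.44, giving x* = 2.9136 and y* = 5.8273.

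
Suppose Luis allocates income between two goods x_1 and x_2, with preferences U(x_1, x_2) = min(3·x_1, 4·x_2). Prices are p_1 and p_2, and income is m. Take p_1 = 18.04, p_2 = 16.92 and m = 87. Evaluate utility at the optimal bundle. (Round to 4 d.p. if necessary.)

With perfect complements, no substitution: consume in ratio x_1:x_2 = 4:3.
Budget: p_1·x_1 + p_2·(3/4)·x_1 = m, so (4·p_1 + 3·p_2)·x_1 = 4·m.
Demand: x_1*(p_1,p_2,m) = 4·m/(4·p_1 + 3·p_2), x_2* = 3·m/(4·p_1 + 3·p_2).
Here 4·18.04 + 3·16.92 = 122.92, giving x_1* = 2.8311 and x_2* = 2.1233.
Utility at the optimum: U(2.8311, 2.1233) = 8.4933.

V = 8.4933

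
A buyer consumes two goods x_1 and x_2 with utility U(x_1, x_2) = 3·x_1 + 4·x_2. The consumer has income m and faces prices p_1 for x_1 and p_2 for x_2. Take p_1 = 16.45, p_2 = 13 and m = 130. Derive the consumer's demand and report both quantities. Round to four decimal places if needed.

Numerically: x_1* = 0, x_2* = 10.

x_1* = 0, x_2* = 10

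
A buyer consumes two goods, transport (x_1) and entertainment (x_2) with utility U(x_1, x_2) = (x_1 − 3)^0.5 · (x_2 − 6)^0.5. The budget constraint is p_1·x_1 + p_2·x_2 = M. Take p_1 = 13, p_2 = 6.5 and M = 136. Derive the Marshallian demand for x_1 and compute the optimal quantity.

x_1* = 5.2308

Discretionary income = 136 − 3·13 − 6·6.5 = 58; x_1* = 3 + 0.5·58/13 = 5.2308.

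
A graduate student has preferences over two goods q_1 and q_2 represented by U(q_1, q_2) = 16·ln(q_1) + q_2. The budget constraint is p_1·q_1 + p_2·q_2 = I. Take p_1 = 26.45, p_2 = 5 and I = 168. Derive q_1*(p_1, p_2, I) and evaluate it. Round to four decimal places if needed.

q_1* = 3.0246

MU_q_1 = 16/q_1, MU_q_2 = 1. Tangency: 16/q_1 = p_1/p_2.
So q_1*(p_1,p_2) = 16·p_2/p_1, independent of income; and q_2* = (I − 16·p_2)/p_2.
At the given prices: q_1* = 16·5/26.45 = 3.0246.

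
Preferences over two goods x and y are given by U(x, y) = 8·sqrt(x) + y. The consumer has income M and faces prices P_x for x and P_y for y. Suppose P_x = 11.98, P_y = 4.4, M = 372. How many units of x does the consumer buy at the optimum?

Utility is quasi-linear in y; the FOC for x is 4/√x = P_x/P_y.
Solve: √x = 4·P_y/P_x, so x*(P_x,P_y) = (4·P_y/P_x)², and y* = (M − P_x·x*)/P_y.
Plugging in: x* = (4·4.4/11.98)² = 2.1583.

x* = 2.1583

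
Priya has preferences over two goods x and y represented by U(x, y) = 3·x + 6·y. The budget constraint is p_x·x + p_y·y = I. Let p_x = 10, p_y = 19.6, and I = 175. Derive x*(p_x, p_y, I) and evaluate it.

x* = 0

Linear utility — the consumer picks whichever good has higher MU/price: 3/10 = 0.3 vs 6/19.6 = 0.3061.
y gives more utility per dollar, so spend all income on y: y* = I/p_y, x* = 0.
Numerically: x* = 0, y* = 8.9286.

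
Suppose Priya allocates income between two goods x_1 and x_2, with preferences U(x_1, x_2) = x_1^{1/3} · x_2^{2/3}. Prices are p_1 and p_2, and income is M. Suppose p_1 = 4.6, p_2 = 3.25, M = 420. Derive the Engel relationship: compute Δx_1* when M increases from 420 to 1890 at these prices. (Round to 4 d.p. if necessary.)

Δx_1* = 106.5217

MU_x_1/MU_x_2 = (1/3·x_2)/(2/3·x_1); tangency sets this equal to p_1/p_2.
So 1/3·p_2·x_2 = 2/3·p_1·x_1; combined with the budget, a share 1/3 of income goes to x_1.
Demand: x_1*(p_1,p_2,M) = 1/3·M/p_1 and x_2* = 2/3·M/p_2.
At p_1=4.6, p_2=3.25, M=420: x_1* = 1/3·420/4.6 = 30.4348.
At M' = 1890: x_1* = 136.9565. Change: 136.9565 − 30.4348 = 106.5217.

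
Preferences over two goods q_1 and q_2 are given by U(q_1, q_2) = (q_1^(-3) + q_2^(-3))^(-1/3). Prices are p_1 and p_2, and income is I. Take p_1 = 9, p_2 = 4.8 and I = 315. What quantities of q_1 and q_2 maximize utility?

MU_q_1 ∝ q_1^(-4), MU_q_2 ∝ q_2^(-4), so MRS = (q_2/q_1)^(4) = p_1/p_2.
Solve for the ratio: q_2/q_1 = [p_1/p_2]^(0.25).
Substitute q_2 = (q_2/q_1)·q_1 into the budget: q_1* = I/(p_1 + p_2·(q_2/q_1)).
Numerically q_2/q_1 = 1.170174, so q_1* = 315/(9 + 4.8·1.170174) = 21.5505 and q_2* = 1.170174·21.5505 = 25.2178.

q_1* = 21.5505, q_2* = 25.2178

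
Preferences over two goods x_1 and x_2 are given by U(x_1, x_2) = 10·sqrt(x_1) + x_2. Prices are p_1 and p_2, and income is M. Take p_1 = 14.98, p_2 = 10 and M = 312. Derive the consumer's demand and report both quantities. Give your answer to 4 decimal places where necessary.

x_1* = 11.1408, x_2* = 14.5111

Utility is quasi-linear in x_2; the FOC for x_1 is 5/√x_1 = p_1/p_2.
Thus x_1* = (5·p_2/p_1)² — independent of M — with the rest of income spent on x_2.
Plugging in: x_1* = (5·10/14.98)² = 11.1408, x_2* = 14.5111.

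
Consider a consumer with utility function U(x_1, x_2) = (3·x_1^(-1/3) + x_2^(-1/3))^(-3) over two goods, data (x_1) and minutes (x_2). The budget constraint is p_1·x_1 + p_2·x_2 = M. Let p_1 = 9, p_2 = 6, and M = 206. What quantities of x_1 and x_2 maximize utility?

x_1* = 16.3913, x_2* = 9.7463

MU_x_1 ∝ 3·x_1^(-4/3), MU_x_2 ∝ x_2^(-4/3), so MRS = 3·(x_2/x_1)^(4/3) = p_1/p_2.
Hence x_2/x_1 = ((1/3)·p_1/p_2)^(1/(4/3)), i.e. raised to the 0.75 power.
Substitute x_2 = (x_2/x_1)·x_1 into the budget: x_1* = M/(p_1 + p_2·(x_2/x_1)).
Numerically x_2/x_1 = 0.594604, so x_1* = 206/(9 + 6·0.594604) = 16.3913 and x_2* = 0.594604·16.3913 = 9.7463.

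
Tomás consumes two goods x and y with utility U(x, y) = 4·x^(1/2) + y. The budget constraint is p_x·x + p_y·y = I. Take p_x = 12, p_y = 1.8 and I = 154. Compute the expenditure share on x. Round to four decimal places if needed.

Utility is quasi-linear in y; the FOC for x is 2/√x = p_x/p_y.
Thus x* = (2·p_y/p_x)² — independent of I — with the rest of income spent on y.
Plugging in: x* = (2·1.8/12)² = 0.09, y* = 84.9556.
Expenditure on x: 12·0.09 = 1.08; share = 0.007.

share on x = 0.007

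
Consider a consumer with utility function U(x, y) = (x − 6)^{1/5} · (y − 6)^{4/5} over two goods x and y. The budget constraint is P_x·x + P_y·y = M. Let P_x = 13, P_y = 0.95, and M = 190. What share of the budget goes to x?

This is Cobb-Douglas in (x−6, y−6): tangency gives 0.2·P_y·(y−6) = 0.8·P_x·(x−6).
After buying the subsistence bundle (6, 6), a share 0.2 of the remaining income goes to x: x* = 6 + 0.2·(M − 6P_x − 6P_y)/P_x.
Discretionary income = 190 − 6·13 − 6·0.95 = 106.3; x* = 6 + 0.2·106.3/13 = 7.6354; y* = 6 + 0.8·106.3/0.95 = 95.5158.
Expenditure on x: 13·7.6354 = 99.26; share = 0.5224.

share on x = 0.5224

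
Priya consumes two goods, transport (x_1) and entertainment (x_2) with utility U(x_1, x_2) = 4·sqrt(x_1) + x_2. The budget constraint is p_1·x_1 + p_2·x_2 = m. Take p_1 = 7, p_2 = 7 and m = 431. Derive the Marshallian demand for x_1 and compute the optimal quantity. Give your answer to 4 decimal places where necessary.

x_1* = 4

MU_x_1 = 2/√x_1, MU_x_2 = 1. Tangency: 2/√x_1 = p_1/p_2.
Solve: √x_1 = 2·p_2/p_1, so x_1*(p_1,p_2) = (2·p_2/p_1)², and x_2* = (m − p_1·x_1*)/p_2.
Plugging in: x_1* = (2·7/7)² = 4.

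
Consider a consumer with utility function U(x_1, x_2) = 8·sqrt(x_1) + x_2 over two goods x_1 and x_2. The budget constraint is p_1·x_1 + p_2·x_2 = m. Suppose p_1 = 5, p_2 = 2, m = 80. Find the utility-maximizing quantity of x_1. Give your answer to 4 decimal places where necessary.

x_1* = 2.56

MU_x_1 = 4/√x_1, MU_x_2 = 1. Tangency: 4/√x_1 = p_1/p_2.
Solve: √x_1 = 4·p_2/p_1, so x_1*(p_1,p_2) = (4·p_2/p_1)², and x_2* = (m − p_1·x_1*)/p_2.
Plugging in: x_1* = (4·2/5)² = 2.56.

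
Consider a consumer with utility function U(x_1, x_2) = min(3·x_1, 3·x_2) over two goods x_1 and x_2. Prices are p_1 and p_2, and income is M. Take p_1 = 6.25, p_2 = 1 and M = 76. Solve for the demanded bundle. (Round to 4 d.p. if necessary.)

Demand: x_1*(p_1,p_2,M) = 3·M/(3·p_1 + 3·p_2), x_2* = 3·M/(3·p_1 + 3·p_2).
Here 3·6.25 + 3·1 = 21.75, giving x_1* = 10.4828 and x_2* = 10.4828.

x_1* = 10.4828, x_2* = 10.4828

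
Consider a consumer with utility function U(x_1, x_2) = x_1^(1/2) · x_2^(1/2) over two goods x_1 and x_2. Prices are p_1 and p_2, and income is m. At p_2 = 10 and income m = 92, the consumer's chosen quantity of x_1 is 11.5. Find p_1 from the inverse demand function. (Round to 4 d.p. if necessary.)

The MRS is x_2/x_1. Set MRS = p_1/p_2.
So 0.5·p_2·x_2 = 0.5·p_1·x_1; combined with the budget, a share 0.5 of income goes to x_1.
Demand: x_1*(p_1,p_2,m) = 0.5·m/p_1 and x_2* = 0.5·m/p_2.
Set x_1* = 11.5 in the demand function and solve for p_1: p_1 = 4.

p_1 = 4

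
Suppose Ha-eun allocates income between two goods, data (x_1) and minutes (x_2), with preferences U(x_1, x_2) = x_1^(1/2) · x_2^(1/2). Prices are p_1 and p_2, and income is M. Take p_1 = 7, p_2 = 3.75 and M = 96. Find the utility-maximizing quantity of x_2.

x_2* = 12.8

The MRS is x_2/x_1. Set MRS = p_1/p_2.
Rearranging, p_2·x_2 = p_1·x_1. Substituting into the budget gives p_1·x_1·(1 + 1) = M.
Demand: x_1*(p_1,p_2,M) = 0.5·M/p_1 and x_2* = 0.5·M/p_2.
At p_1=7, p_2=3.75, M=96: x_2* = 0.5·96/3.75 = 12.8.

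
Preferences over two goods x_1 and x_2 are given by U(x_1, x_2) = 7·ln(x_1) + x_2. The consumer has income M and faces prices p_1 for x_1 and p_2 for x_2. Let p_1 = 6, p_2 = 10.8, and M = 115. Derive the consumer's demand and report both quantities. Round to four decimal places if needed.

x_1* = 12.6, x_2* = 3.6481

Set MRS = p_1/p_2: (7/x_1)/1 = p_1/p_2.
So x_1*(p_1,p_2) = 7·p_2/p_1, independent of income; and x_2* = (M − 7·p_2)/p_2.
At the given prices: x_1* = 7·10.8/6 = 12.6, and x_2* = 3.6481.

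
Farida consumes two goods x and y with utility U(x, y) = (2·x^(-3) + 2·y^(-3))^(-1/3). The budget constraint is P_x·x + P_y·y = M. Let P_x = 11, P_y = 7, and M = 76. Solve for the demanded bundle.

MU_x ∝ 2·x^(-4), MU_y ∝ 2·y^(-4), so MRS = (y/x)^(4) = P_x/P_y.
Hence y/x = (P_x/P_y)^(1/(4)), i.e. raised to the 0.25 power.
With the ratio pinned down, the budget gives x* = M/(P_x + P_y·(y/x)) and y* = (y/x)·x*.
Numerically y/x = 1.119628, so x* = 76/(11 + 7·1.119628) = 4.0345 and y* = 1.119628·4.0345 = 4.5172.

x* = 4.0345, y* = 4.5172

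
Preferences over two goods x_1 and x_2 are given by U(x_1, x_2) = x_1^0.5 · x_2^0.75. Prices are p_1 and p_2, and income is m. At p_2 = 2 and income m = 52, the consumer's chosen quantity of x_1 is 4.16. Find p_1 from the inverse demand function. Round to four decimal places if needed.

p_1 = 5

MU_x_1/MU_x_2 = (0.5·x_2)/(0.75·x_1); tangency sets this equal to p_1/p_2.
So 0.5·p_2·x_2 = 0.75·p_1·x_1; combined with the budget, a share 0.4 of income goes to x_1.
Demand: x_1*(p_1,p_2,m) = 0.4·m/p_1 and x_2* = 0.6·m/p_2.
Set x_1* = 4.16 in the demand function and solve for p_1: p_1 = 5.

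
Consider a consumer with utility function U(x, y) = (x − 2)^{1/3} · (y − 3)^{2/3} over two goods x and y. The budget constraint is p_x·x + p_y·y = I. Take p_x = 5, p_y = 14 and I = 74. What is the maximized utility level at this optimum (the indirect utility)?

V = 1.172

Let x' = x−2, y' = y−3. MRS = (1/2)·y'/x' = p_x/p_y.
Substituting into the budget: x* = 2 + 1/3·(I − 2·p_x − 3·p_y)/p_x, and y* = 3 + 2/3·(…)/p_y.
Discretionary income = 74 − 2·5 − 3·14 = 22; x* = 2 + 1/3·22/5 = 3.4667; y* = 3 + 2/3·22/14 = 4.0476.
Utility at the optimum: U(3.4667, 4.0476) = 1.172.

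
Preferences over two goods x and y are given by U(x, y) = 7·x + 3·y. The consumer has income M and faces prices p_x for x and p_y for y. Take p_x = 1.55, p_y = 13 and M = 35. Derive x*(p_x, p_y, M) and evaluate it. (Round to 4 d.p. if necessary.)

x* = 22.5806

Linear utility — the consumer picks whichever good has higher MU/price: 7/1.55 = 4.5161 vs 3/13 = 0.2308.
x gives more utility per dollar, so spend all income on x: x* = M/p_x, y* = 0.
Numerically: x* = 22.5806, y* = 0.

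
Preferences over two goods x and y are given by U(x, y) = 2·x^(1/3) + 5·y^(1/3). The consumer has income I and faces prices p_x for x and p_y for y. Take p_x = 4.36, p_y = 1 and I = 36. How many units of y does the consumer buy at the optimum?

MRS = MU_x/MU_y = (2/5)·(y/x)^(2/3). Set equal to p_x/p_y.
Hence y/x = ((5/2)·p_x/p_y)^(1/(2/3)), i.e. raised to the 1.5 power.
Substitute y = (y/x)·x into the budget: x* = I/(p_x + p_y·(y/x)).
Numerically y/x = 35.986511, so x* = 36/(4.36 + 1·35.986511) = 0.8923 and y* = 35.986511·0.8923 = 32.1097.

y* = 32.1097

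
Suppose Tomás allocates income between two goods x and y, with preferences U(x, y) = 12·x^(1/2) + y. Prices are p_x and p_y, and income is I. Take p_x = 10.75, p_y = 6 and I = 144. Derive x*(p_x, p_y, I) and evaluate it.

Set MRS = p_x/p_y: 6·x^(−1/2) = p_x/p_y.
Solve: √x = 6·p_y/p_x, so x*(p_x,p_y) = (6·p_y/p_x)², and y* = (I − p_x·x*)/p_y.
Plugging in: x* = (6·6/10.75)² = 11.2147.

x* = 11.2147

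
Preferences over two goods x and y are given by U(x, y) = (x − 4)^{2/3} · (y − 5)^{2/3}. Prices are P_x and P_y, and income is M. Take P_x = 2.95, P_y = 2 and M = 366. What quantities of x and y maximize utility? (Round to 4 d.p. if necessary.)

x* = 62.339, y* = 91.05

Let x' = x−4, y' = y−5. MRS = y'/x' = P_x/P_y.
Substituting into the budget: x* = 4 + 0.5·(M − 4·P_x − 5·P_y)/P_x, and y* = 5 + 0.5·(…)/P_y.
Discretionary income = 366 − 4·2.95 − 5·2 = 344.2; x* = 4 + 0.5·344.2/2.95 = 62.339; y* = 5 + 0.5·344.2/2 = 91.05.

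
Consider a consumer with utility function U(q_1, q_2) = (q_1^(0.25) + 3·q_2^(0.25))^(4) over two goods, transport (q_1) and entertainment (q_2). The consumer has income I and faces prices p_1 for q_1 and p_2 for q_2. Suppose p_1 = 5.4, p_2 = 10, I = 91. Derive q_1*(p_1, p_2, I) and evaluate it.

q_1* = 3.7255

From the CES first-order condition, (1/3)·(q_2/q_1)^(0.75) = p_1/p_2.
Solve for the ratio: q_2/q_1 = [3·p_1/p_2]^(4/3).
Substitute q_2 = (q_2/q_1)·q_1 into the budget: q_1* = I/(p_1 + p_2·(q_2/q_1)).
Numerically q_2/q_1 = 1.902626, so q_1* = 91/(5.4 + 10·1.902626) = 3.7255.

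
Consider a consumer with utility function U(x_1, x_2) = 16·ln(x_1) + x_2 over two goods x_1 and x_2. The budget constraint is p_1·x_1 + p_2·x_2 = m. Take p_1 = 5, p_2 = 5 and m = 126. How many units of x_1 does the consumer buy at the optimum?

x_1* = 16

Set MRS = p_1/p_2: (16/x_1)/1 = p_1/p_2.
So x_1*(p_1,p_2) = 16·p_2/p_1, independent of income; and x_2* = (m − 16·p_2)/p_2.
At the given prices: x_1* = 16·5/5 = 16.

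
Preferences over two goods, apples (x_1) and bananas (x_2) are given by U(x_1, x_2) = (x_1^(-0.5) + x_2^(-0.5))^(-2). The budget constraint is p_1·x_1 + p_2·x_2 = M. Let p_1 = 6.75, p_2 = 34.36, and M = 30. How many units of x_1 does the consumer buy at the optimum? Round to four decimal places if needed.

MU_x_1 ∝ x_1^(-1.5), MU_x_2 ∝ x_2^(-1.5), so MRS = (x_2/x_1)^(1.5) = p_1/p_2.
Solve for the ratio: x_2/x_1 = [p_1/p_2]^(2/3).
Substitute x_2 = (x_2/x_1)·x_1 into the budget: x_1* = M/(p_1 + p_2·(x_2/x_1)).
Numerically x_2/x_1 = 0.337935, so x_1* = 30/(6.75 + 34.36·0.337935) = 1.6339.

x_1* = 1.6339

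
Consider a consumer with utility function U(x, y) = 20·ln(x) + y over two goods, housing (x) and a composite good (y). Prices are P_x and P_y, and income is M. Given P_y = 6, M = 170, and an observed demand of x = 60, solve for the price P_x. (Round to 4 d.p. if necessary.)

P_x = 2

MU_x = 20/x, MU_y = 1. Tangency: 20/x = P_x/P_y.
So x*(P_x,P_y) = 20·P_y/P_x, independent of income; and y* = (M − 20·P_y)/P_y.
Set x* = 60 in the demand function and solve for P_x: P_x = 2.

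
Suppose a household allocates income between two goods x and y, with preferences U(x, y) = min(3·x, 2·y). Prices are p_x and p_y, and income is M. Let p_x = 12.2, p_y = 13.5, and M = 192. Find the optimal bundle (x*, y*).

Here 2·12.2 + 3·13.5 = 64.9, giving x* = 5.9168 and y* = 8.8752.

x* = 5.9168, y* = 8.8752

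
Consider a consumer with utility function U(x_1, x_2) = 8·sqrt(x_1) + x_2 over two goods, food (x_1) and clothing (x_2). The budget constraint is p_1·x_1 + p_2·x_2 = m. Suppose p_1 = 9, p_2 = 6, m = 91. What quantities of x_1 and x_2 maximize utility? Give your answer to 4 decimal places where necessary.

MU_x_1 = 4/√x_1, MU_x_2 = 1. Tangency: 4/√x_1 = p_1/p_2.
Thus x_1* = (4·p_2/p_1)² — independent of m — with the rest of income spent on x_2.
Plugging in: x_1* = (4·6/9)² = 7.1111, x_2* = 4.5.

x_1* = 7.1111, x_2* = 4.5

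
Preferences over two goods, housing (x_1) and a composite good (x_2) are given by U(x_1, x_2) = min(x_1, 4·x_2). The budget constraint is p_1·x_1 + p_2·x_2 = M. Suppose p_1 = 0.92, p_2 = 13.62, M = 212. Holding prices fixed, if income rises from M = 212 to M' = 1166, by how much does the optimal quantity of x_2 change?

Leontief preferences: the optimum is at the kink where x_1/4 = x_2/1, i.e. x_2 = (1/4)·x_1.
Budget: p_1·x_1 + p_2·(1/4)·x_1 = M, so (4·p_1 + p_2)·x_1 = 4·M.
Demand: x_1*(p_1,p_2,M) = 4·M/(4·p_1 + p_2), x_2* = M/(4·p_1 + p_2).
Here 4·0.92 + 13.62 = 17.3, giving x_2* = 12.2543.
At M' = 1166: x_2* = 67.3988. Change: 67.3988 − 12.2543 = 55.1445.

Δx_2* = 55.1445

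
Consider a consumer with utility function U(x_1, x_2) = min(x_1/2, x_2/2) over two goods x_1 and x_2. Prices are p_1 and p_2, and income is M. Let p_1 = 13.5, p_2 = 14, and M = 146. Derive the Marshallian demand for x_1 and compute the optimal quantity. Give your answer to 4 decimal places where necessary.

x_1* = 5.3091

Leontief preferences: the optimum is at the kink where x_1/2 = x_2/2, i.e. x_2 = x_1.
Budget: p_1·x_1 + p_2·x_1 = M, so (2·p_1 + 2·p_2)·x_1 = 2·M.
Demand: x_1*(p_1,p_2,M) = 2·M/(2·p_1 + 2·p_2), x_2* = 2·M/(2·p_1 + 2·p_2).
Here 2·13.5 + 2·14 = 55, giving x_1* = 5.3091.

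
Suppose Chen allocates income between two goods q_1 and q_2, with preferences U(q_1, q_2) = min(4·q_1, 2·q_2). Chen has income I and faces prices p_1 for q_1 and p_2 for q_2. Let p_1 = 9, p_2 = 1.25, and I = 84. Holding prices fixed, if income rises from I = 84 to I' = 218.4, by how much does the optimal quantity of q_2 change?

Δq_2* = 23.3739

Here 2·9 + 4·1.25 = 23, giving q_2* = 14.6087.
At I' = 218.4: q_2* = 37.9826. Change: 37.9826 − 14.6087 = 23.3739.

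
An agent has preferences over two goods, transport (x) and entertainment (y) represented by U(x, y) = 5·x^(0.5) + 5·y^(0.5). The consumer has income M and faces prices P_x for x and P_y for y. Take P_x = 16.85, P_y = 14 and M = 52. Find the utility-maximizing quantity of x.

x* = 1.4005

Substitute y = (y/x)·x into the budget: x* = M/(P_x + P_y·(y/x)).
Numerically y/x = 1.448584, so x* = 52/(16.85 + 14·1.448584) = 1.4005.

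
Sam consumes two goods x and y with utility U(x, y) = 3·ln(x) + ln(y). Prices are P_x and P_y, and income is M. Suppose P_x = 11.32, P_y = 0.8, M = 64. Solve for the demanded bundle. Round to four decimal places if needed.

x* = 4.2403, y* = 20

The MRS is 3·y/x. Set MRS = P_x/P_y.
Rearranging, P_y·y = (1/3)·P_x·x. Substituting into the budget gives P_x·x·(1 + (1/3)) = M.
Demand: x*(P_x,P_y,M) = 0.75·M/P_x and y* = 0.25·M/P_y.
At P_x=11.32, P_y=0.8, M=64: x* = 0.75·64/11.32 = 4.2403, y* = 20.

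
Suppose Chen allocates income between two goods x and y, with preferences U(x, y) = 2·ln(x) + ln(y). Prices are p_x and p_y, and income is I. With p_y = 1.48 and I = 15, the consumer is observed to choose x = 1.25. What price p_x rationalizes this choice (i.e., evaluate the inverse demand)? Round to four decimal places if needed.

Tangency: MRS = 2·y/x = p_x/p_y.
Rearranging, p_y·y = (1/2)·p_x·x. Substituting into the budget gives p_x·x·(1 + (1/2)) = I.
Demand: x*(p_x,p_y,I) = 2/3·I/p_x and y* = 1/3·I/p_y.
Set x* = 1.25 in the demand function and solve for p_x: p_x = 8.

p_x = 8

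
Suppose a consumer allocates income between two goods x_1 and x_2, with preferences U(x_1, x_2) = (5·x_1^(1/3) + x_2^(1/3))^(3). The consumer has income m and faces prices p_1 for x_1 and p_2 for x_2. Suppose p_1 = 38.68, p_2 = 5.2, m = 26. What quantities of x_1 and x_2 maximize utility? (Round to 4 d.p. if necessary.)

x_1* = 0.5404, x_2* = 0.9805

Substitute x_2 = (x_2/x_1)·x_1 into the budget: x_1* = m/(p_1 + p_2·(x_2/x_1)).
Numerically x_2/x_1 = 1.814553, so x_1* = 26/(38.68 + 5.2·1.814553) = 0.5404 and x_2* = 1.814553·0.5404 = 0.9805.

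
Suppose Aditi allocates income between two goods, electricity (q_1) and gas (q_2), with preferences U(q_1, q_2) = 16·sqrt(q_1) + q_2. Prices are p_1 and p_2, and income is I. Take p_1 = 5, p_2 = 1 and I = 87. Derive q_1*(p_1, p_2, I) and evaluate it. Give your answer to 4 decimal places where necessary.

Utility is quasi-linear in q_2; the FOC for q_1 is 8/√q_1 = p_1/p_2.
Thus q_1* = (8·p_2/p_1)² — independent of I — with the rest of income spent on q_2.
Plugging in: q_1* = (8·1/5)² = 2.56.

q_1* = 2.56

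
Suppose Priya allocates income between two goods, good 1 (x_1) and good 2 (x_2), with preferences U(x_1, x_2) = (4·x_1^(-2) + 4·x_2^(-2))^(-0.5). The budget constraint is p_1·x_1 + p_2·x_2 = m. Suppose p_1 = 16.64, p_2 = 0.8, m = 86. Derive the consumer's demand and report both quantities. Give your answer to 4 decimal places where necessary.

MRS = MU_x_1/MU_x_2 = (x_2/x_1)^(3). Set equal to p_1/p_2.
Hence x_2/x_1 = (p_1/p_2)^(1/(3)), i.e. raised to the 1/3 power.
With the ratio pinned down, the budget gives x_1* = m/(p_1 + p_2·(x_2/x_1)) and x_2* = (x_2/x_1)·x_1*.
Numerically x_2/x_1 = 2.750138, so x_1* = 86/(16.64 + 0.8·2.750138) = 4.5647 and x_2* = 2.750138·4.5647 = 12.5536.

x_1* = 4.5647, x_2* = 12.5536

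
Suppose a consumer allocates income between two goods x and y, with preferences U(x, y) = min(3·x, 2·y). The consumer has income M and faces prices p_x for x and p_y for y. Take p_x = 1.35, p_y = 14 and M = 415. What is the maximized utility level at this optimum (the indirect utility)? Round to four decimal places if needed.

V = 55.7047

With perfect complements, no substitution: consume in ratio x:y = 2:3.
Budget: p_x·x + p_y·(3/2)·x = M, so (2·p_x + 3·p_y)·x = 2·M.
Demand: x*(p_x,p_y,M) = 2·M/(2·p_x + 3·p_y), y* = 3·M/(2·p_x + 3·p_y).
Here 2·1.35 + 3·14 = 44.7, giving x* = 18.5682 and y* = 27.8523.
Utility at the optimum: U(18.5682, 27.8523) = 55.7047.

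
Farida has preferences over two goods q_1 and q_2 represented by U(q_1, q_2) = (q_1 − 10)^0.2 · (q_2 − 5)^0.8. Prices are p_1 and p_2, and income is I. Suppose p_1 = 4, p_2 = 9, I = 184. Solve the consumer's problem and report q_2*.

MRS = (1/4)·(q_2−5)/(q_1−10). Tangency with p_1/p_2 gives q_2−5 = 4·(p_1/p_2)·(q_1−10).
Substituting into the budget: q_1* = 10 + 0.2·(I − 10·p_1 − 5·p_2)/p_1, and q_2* = 5 + 0.8·(…)/p_2.
Discretionary income = 184 − 10·4 − 5·9 = 99; q_2* = 5 + 0.8·99/9 = 13.8.

q_2* = 13.8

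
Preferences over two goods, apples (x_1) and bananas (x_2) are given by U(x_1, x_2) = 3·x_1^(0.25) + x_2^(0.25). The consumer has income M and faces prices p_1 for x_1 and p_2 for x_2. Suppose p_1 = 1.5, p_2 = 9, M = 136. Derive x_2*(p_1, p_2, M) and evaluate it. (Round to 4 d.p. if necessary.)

x_2* = 1.7051

From the CES first-order condition, 3·(x_2/x_1)^(0.75) = p_1/p_2.
Solve for the ratio: x_2/x_1 = [(1/3)·p_1/p_2]^(4/3).
Substitute x_2 = (x_2/x_1)·x_1 into the budget: x_1* = M/(p_1 + p_2·(x_2/x_1)).
Numerically x_2/x_1 = 0.021198, so x_1* = 136/(1.5 + 9·0.021198) = 80.436 and x_2* = 0.021198·80.436 = 1.7051.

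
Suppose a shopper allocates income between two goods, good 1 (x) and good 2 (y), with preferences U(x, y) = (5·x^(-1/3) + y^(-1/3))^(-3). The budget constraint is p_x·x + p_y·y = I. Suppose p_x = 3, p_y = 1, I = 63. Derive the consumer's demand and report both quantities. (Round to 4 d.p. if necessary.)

x* = 17.1115, y* = 11.6655

With the ratio pinned down, the budget gives x* = I/(p_x + p_y·(y/x)) and y* = (y/x)·x*.
Numerically y/x = 0.681732, so x* = 63/(3 + 1·0.681732) = 17.1115 and y* = 0.681732·17.1115 = 11.6655.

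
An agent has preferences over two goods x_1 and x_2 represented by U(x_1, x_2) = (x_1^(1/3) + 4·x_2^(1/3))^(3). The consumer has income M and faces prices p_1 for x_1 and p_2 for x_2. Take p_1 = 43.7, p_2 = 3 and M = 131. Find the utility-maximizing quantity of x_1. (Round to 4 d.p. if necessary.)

x_1* = 0.0951

MRS = MU_x_1/MU_x_2 = (1/4)·(x_2/x_1)^(2/3). Set equal to p_1/p_2.
Solve for the ratio: x_2/x_1 = [4·p_1/p_2]^(1.5).
With the ratio pinned down, the budget gives x_1* = M/(p_1 + p_2·(x_2/x_1)) and x_2* = (x_2/x_1)·x_1*.
Numerically x_2/x_1 = 444.764648, so x_1* = 131/(43.7 + 3·444.764648) = 0.0951.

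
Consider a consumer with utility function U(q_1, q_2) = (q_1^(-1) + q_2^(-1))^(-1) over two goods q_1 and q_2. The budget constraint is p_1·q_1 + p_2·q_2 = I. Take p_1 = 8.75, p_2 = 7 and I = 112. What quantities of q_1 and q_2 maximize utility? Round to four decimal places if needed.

MU_q_1 ∝ q_1^(-2), MU_q_2 ∝ q_2^(-2), so MRS = (q_2/q_1)^(2) = p_1/p_2.
Solve for the ratio: q_2/q_1 = [p_1/p_2]^(0.5).
Substitute q_2 = (q_2/q_1)·q_1 into the budget: q_1* = I/(p_1 + p_2·(q_2/q_1)).
Numerically q_2/q_1 = 1.118034, so q_1* = 112/(8.75 + 7·1.118034) = 6.7567 and q_2* = 1.118034·6.7567 = 7.5542.

q_1* = 6.7567, q_2* = 7.5542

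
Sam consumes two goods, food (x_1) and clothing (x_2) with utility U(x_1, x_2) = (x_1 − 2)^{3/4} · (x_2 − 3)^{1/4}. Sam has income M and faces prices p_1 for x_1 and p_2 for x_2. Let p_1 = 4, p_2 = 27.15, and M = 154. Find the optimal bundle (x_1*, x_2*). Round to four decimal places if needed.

x_1* = 14.1031, x_2* = 3.5944

Let x_1' = x_1−2, x_2' = x_2−3. MRS = 3·x_2'/x_1' = p_1/p_2.
Substituting into the budget: x_1* = 2 + 0.75·(M − 2·p_1 − 3·p_2)/p_1, and x_2* = 3 + 0.25·(…)/p_2.
Discretionary income = 154 − 2·4 − 3·27.15 = 64.55; x_1* = 2 + 0.75·64.55/4 = 14.1031; x_2* = 3 + 0.25·64.55/27.15 = 3.5944.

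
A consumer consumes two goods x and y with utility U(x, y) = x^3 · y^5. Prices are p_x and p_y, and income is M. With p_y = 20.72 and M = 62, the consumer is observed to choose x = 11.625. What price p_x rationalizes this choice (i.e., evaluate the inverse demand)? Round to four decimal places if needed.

p_x = 2

Tangency: MRS = (3/5)·y/x = p_x/p_y.
Rearranging, p_y·y = (5/3)·p_x·x. Substituting into the budget gives p_x·x·(1 + (5/3)) = M.
Demand: x*(p_x,p_y,M) = 0.375·M/p_x and y* = 0.625·M/p_y.
Set x* = 11.625 in the demand function and solve for p_x: p_x = 2.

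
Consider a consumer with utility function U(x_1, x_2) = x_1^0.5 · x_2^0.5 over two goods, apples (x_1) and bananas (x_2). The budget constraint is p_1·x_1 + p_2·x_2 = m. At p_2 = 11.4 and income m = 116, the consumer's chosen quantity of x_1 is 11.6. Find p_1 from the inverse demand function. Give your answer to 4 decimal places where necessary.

Tangency: MRS = x_2/x_1 = p_1/p_2.
So 0.5·p_2·x_2 = 0.5·p_1·x_1; combined with the budget, a share 0.5 of income goes to x_1.
Demand: x_1*(p_1,p_2,m) = 0.5·m/p_1 and x_2* = 0.5·m/p_2.
Set x_1* = 11.6 in the demand function and solve for p_1: p_1 = 5.

p_1 = 5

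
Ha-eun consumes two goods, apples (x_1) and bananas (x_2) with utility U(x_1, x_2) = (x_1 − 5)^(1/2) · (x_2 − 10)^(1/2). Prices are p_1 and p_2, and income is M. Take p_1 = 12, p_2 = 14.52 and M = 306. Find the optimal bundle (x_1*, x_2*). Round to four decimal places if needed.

x_1* = 9.2, x_2* = 13.4711

MRS = (x_2−10)/(x_1−5). Tangency with p_1/p_2 gives x_2−10 = (p_1/p_2)·(x_1−5).
After buying the subsistence bundle (5, 10), a share 0.5 of the remaining income goes to x_1: x_1* = 5 + 0.5·(M − 5p_1 − 10p_2)/p_1.
Discretionary income = 306 − 5·12 − 10·14.52 = 100.8; x_1* = 5 + 0.5·100.8/12 = 9.2; x_2* = 10 + 0.5·100.8/14.52 = 13.4711.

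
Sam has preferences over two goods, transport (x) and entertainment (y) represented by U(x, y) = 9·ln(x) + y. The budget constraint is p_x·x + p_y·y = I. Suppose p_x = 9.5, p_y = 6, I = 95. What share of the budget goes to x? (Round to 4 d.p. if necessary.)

At the given prices: x* = 9·6/9.5 = 5.6842, and y* = 6.8333.
Expenditure on x: 9.5·5.6842 = 54; share = 0.5684.

share on x = 0.5684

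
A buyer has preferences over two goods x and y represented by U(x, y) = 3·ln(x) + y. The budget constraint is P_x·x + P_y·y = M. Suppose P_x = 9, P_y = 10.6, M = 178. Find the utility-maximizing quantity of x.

MU_x = 3/x, MU_y = 1. Tangency: 3/x = P_x/P_y.
So x*(P_x,P_y) = 3·P_y/P_x, independent of income; and y* = (M − 3·P_y)/P_y.
At the given prices: x* = 3·10.6/9 = 3.5333.

x* = 3.5333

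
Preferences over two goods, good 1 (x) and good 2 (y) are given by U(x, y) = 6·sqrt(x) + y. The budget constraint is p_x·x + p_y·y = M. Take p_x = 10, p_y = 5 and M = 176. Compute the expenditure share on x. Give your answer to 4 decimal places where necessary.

Plugging in: x* = (3·5/10)² = 2.25, y* = 30.7.
Expenditure on x: 10·2.25 = 22.5; share = 0.1278.

share on x = 0.1278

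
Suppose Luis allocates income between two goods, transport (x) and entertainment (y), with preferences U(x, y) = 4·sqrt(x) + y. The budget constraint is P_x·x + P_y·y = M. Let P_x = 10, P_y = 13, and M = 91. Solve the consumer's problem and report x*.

Thus x* = (2·P_y/P_x)² — independent of M — with the rest of income spent on y.
Plugging in: x* = (2·13/10)² = 6.76.

x* = 6.76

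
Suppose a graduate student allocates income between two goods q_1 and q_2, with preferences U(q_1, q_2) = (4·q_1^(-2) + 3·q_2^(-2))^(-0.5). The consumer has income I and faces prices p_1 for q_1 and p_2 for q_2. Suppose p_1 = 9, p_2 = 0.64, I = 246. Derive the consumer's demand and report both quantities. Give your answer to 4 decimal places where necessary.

MRS = MU_q_1/MU_q_2 = (4/3)·(q_2/q_1)^(3). Set equal to p_1/p_2.
Hence q_2/q_1 = ((3/4)·p_1/p_2)^(1/(3)), i.e. raised to the 1/3 power.
Substitute q_2 = (q_2/q_1)·q_1 into the budget: q_1* = I/(p_1 + p_2·(q_2/q_1)).
Numerically q_2/q_1 = 2.193013, so q_1* = 246/(9 + 0.64·2.193013) = 23.6458 and q_2* = 2.193013·23.6458 = 51.8556.

q_1* = 23.6458, q_2* = 51.8556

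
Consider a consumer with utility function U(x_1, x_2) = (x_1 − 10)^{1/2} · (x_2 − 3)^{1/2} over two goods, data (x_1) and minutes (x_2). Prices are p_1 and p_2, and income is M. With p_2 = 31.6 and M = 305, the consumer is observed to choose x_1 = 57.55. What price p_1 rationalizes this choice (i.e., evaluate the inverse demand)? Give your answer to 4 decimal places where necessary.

p_1 = 2

This is Cobb-Douglas in (x_1−10, x_2−3): tangency gives 0.5·p_2·(x_2−3) = 0.5·p_1·(x_1−10).
Substituting into the budget: x_1* = 10 + 0.5·(M − 10·p_1 − 3·p_2)/p_1, and x_2* = 3 + 0.5·(…)/p_2.
Set x_1* = 57.55 in the demand function and solve for p_1: p_1 = 2.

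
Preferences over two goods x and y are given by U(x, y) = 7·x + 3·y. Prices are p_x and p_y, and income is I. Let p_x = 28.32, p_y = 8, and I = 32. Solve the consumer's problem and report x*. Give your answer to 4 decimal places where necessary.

Numerically: x* = 0, y* = 4.

x* = 0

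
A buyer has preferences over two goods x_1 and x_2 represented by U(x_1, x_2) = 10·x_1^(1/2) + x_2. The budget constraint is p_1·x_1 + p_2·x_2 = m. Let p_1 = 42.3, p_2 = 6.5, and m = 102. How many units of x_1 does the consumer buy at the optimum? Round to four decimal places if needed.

x_1* = 0.5903

MU_x_1 = 5/√x_1, MU_x_2 = 1. Tangency: 5/√x_1 = p_1/p_2.
Thus x_1* = (5·p_2/p_1)² — independent of m — with the rest of income spent on x_2.
Plugging in: x_1* = (5·6.5/42.3)² = 0.5903.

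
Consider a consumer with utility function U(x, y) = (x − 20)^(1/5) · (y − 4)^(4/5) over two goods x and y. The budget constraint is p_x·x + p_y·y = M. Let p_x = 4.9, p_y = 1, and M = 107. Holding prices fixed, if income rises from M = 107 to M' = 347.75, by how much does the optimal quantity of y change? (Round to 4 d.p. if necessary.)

Let x' = x−20, y' = y−4. MRS = (1/4)·y'/x' = p_x/p_y.
After buying the subsistence bundle (20, 4), a share 0.2 of the remaining income goes to x: x* = 20 + 0.2·(M − 20p_x − 4p_y)/p_x.
Discretionary income = 107 − 20·4.9 − 4·1 = 5; y* = 4 + 0.8·5/1 = 8.
At M' = 347.75: y* = 200.6. Change: 200.6 − 8 = 192.6.

Δy* = 192.6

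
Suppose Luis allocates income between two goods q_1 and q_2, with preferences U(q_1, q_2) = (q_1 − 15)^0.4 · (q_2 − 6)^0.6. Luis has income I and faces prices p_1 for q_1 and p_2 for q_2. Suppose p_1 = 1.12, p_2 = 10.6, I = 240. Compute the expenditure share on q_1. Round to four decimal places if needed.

share on q_1 = 0.336

After buying the subsistence bundle (15, 6), a share 0.4 of the remaining income goes to q_1: q_1* = 15 + 0.4·(I − 15p_1 − 6p_2)/p_1.
Discretionary income = 240 − 15·1.12 − 6·10.6 = 159.6; q_1* = 15 + 0.4·159.6/1.12 = 72; q_2* = 6 + 0.6·159.6/10.6 = 15.034.
Expenditure on q_1: 1.12·72 = 80.64; share = 0.336.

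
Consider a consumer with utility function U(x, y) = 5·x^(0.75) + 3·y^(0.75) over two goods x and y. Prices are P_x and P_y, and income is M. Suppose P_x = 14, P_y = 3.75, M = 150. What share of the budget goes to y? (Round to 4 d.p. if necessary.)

share on y = 0.8709

MRS = MU_x/MU_y = (5/3)·(y/x)^(0.25). Set equal to P_x/P_y.
Solve for the ratio: y/x = [(3/5)·P_x/P_y]^(4).
With the ratio pinned down, the budget gives x* = M/(P_x + P_y·(y/x)) and y* = (y/x)·x*.
Numerically y/x = 25.17631, so x* = 150/(14 + 3.75·25.17631) = 1.3836 and y* = 25.17631·1.3836 = 34.8345.
Expenditure on y: 3.75·34.8345 = 130.6293; share = 0.8709.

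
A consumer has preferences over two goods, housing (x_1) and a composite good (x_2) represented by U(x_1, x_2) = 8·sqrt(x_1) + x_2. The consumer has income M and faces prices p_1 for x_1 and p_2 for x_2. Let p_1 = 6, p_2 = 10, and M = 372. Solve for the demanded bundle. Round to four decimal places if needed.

Set MRS = p_1/p_2: 4·x_1^(−1/2) = p_1/p_2.
Thus x_1* = (4·p_2/p_1)² — independent of M — with the rest of income spent on x_2.
Plugging in: x_1* = (4·10/6)² = 44.4444, x_2* = 10.5333.

x_1* = 44.4444, x_2* = 10.5333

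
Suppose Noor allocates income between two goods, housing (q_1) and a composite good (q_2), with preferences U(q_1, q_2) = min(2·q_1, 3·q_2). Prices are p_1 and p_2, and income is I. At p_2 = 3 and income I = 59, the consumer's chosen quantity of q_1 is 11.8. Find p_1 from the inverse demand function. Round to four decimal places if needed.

Leontief preferences: the optimum is at the kink where q_1/3 = q_2/2, i.e. q_2 = (2/3)·q_1.
Budget: p_1·q_1 + p_2·(2/3)·q_1 = I, so (3·p_1 + 2·p_2)·q_1 = 3·I.
Demand: q_1*(p_1,p_2,I) = 3·I/(3·p_1 + 2·p_2), q_2* = 2·I/(3·p_1 + 2·p_2).
Set q_1* = 11.8 in the demand function and solve for p_1: p_1 = 3.

p_1 = 3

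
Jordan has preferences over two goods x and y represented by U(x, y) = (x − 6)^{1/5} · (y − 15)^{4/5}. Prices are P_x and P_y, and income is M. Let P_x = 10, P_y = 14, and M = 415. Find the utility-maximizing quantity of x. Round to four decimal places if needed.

Let x' = x−6, y' = y−15. MRS = (1/4)·y'/x' = P_x/P_y.
Substituting into the budget: x* = 6 + 0.2·(M − 6·P_x − 15·P_y)/P_x, and y* = 15 + 0.8·(…)/P_y.
Discretionary income = 415 − 6·10 − 15·14 = 145; x* = 6 + 0.2·145/10 = 8.9.

x* = 8.9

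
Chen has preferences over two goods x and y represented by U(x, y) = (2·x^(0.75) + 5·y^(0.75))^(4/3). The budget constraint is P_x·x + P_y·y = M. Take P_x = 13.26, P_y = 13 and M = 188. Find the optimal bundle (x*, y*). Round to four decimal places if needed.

x* = 0.334, y* = 14.1209

Numerically y/x = 42.282506, so x* = 188/(13.26 + 13·42.282506) = 0.334 and y* = 42.282506·0.334 = 14.1209.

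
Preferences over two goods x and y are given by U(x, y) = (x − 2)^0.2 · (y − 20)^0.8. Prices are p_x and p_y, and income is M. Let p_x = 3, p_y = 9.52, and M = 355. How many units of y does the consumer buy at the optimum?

This is Cobb-Douglas in (x−2, y−20): tangency gives 0.2·p_y·(y−20) = 0.8·p_x·(x−2).
Substituting into the budget: x* = 2 + 0.2·(M − 2·p_x − 20·p_y)/p_x, and y* = 20 + 0.8·(…)/p_y.
Discretionary income = 355 − 2·3 − 20·9.52 = 158.6; y* = 20 + 0.8·158.6/9.52 = 33.3277.

y* = 33.3277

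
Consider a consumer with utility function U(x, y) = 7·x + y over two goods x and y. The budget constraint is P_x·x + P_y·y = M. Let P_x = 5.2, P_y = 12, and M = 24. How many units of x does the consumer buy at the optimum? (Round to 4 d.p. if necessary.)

x* = 4.6154

x gives more utility per dollar, so spend all income on x: x* = M/P_x, y* = 0.
Numerically: x* = 4.6154, y* = 0.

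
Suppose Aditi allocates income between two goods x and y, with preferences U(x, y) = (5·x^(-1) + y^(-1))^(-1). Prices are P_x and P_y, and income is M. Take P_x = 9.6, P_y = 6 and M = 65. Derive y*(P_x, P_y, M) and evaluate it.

y* = 2.8297

MRS = MU_x/MU_y = 5·(y/x)^(2). Set equal to P_x/P_y.
Solve for the ratio: y/x = [(1/5)·P_x/P_y]^(0.5).
With the ratio pinned down, the budget gives x* = M/(P_x + P_y·(y/x)) and y* = (y/x)·x*.
Numerically y/x = 0.565685, so x* = 65/(9.6 + 6·0.565685) = 5.0023 and y* = 0.565685·5.0023 = 2.8297.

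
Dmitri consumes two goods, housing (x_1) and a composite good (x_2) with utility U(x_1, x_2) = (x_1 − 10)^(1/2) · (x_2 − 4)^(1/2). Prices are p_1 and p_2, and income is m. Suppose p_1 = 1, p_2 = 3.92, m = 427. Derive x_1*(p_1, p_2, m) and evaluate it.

x_1* = 210.66

MRS = (x_2−4)/(x_1−10). Tangency with p_1/p_2 gives x_2−4 = (p_1/p_2)·(x_1−10).
After buying the subsistence bundle (10, 4), a share 0.5 of the remaining income goes to x_1: x_1* = 10 + 0.5·(m − 10p_1 − 4p_2)/p_1.
Discretionary income = 427 − 10·1 − 4·3.92 = 401.32; x_1* = 10 + 0.5·401.32/1 = 210.66.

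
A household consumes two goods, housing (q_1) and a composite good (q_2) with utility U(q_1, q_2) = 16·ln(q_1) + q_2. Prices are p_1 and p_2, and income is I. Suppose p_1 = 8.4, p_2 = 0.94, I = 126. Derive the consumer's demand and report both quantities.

Set MRS = p_1/p_2: (16/q_1)/1 = p_1/p_2.
So q_1*(p_1,p_2) = 16·p_2/p_1, independent of income; and q_2* = (I − 16·p_2)/p_2.
At the given prices: q_1* = 16·0.94/8.4 = 1.7905, and q_2* = 118.0426.

q_1* = 1.7905, q_2* = 118.0426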